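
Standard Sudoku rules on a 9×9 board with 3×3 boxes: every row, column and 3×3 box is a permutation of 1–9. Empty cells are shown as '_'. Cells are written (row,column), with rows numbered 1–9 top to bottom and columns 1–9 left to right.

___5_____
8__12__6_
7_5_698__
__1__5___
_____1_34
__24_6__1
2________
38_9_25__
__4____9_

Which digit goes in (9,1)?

(3,4) = 3 (sole candidate).
(3,9) = 2 (sole candidate).
(1,2) = 2 (hidden single in row 1).
(2,9) = 5 (hidden single in row 2).
(9,7) = 2 (hidden single in row 9).
(5,4) = 2 (hidden single in row 5).
(4,8) = 2 (hidden single in row 4).
(5,3) = 8 (hidden single in column 3).
(6,8) = 5 (hidden single in column 8).
(6,1) = 9 (sole candidate).
(6,7) = 7 (sole candidate).
(6,2) = 3 (sole candidate).
(6,5) = 8 (sole candidate).
(4,4) = 7 (sole candidate).
(5,5) = 9 (sole candidate).
(5,7) = 6 (sole candidate).
(4,5) = 3 (sole candidate).
(4,7) = 9 (sole candidate).
(4,9) = 8 (sole candidate).
(5,1) = 5 (sole candidate).
(5,2) = 7 (sole candidate).
(1,6) = 8 (hidden single in row 1).
(2,6) = 7 (hidden single in row 2).
(1,5) = 4 (sole candidate).
(9,6) = 3 (sole candidate).
(7,6) = 4 (sole candidate).
(8,8) = 4 (hidden single in row 8).
(3,8) = 1 (sole candidate).
(1,7) = 3 (sole candidate).
(1,8) = 7 (sole candidate).
(1,9) = 9 (sole candidate).
(2,7) = 4 (sole candidate).
(3,2) = 4 (sole candidate).
(4,2) = 6 (sole candidate).
(7,7) = 1 (sole candidate).
(7,8) = 8 (sole candidate).
(1,3) = 6 (sole candidate).
(2,2) = 9 (sole candidate).
(2,3) = 3 (sole candidate).
(4,1) = 4 (sole candidate).
(7,2) = 5 (sole candidate).
(7,4) = 6 (sole candidate).
(7,5) = 7 (sole candidate).
(7,9) = 3 (sole candidate).
(8,3) = 7 (sole candidate).
(8,5) = 1 (sole candidate).
(8,9) = 6 (sole candidate).
(9,2) = 1 (sole candidate).
(9,4) = 8 (sole candidate).
(9,5) = 5 (sole candidate).
(9,9) = 7 (sole candidate).
(1,1) = 1 (sole candidate).
(7,3) = 9 (sole candidate).
(9,1) = 6: row 9 has {1,2,3,4,5,7,8,9}; col 1 has {1,2,3,4,5,7,8,9}; box has {1,2,3,4,5,7,8,9} → only 6 remains.

6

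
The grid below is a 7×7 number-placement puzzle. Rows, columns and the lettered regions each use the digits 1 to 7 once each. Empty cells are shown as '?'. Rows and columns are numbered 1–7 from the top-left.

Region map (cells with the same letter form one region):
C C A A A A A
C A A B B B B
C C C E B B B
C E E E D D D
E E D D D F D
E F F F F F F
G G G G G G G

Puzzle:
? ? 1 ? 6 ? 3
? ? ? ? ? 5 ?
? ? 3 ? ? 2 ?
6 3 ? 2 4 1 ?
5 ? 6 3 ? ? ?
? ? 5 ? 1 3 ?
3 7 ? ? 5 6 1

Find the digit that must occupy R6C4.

R3C5 = 7 (sole candidate).
R4C3 = 7 (sole candidate).
R4C7 = 5 (sole candidate).
R5C5 = 2 (sole candidate).
R5C7 = 7 (sole candidate).
R6C1 = 4 (sole candidate).
R7C4 = 4 (sole candidate).
R2C5 = 3 (sole candidate).
R3C1 = 1 (sole candidate).
R3C4 = 6 (sole candidate).
R3C7 = 4 (sole candidate).
R5C2 = 1 (sole candidate).
R5C6 = 4 (sole candidate).
R6C4 = 7: row 6 has {1,3,4,5}; col 4 has {2,3,4,6}; region has {1,3,4,5} → only 7 remains.

7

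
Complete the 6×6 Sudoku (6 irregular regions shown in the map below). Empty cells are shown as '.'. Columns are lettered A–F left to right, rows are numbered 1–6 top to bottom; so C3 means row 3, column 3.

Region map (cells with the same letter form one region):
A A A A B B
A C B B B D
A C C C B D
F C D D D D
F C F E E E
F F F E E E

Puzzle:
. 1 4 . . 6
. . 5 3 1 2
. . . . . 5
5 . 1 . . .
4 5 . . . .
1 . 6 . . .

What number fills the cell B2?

E1 = 2: row 1 has {1,4,6}; col 5 has {1}; region has {1,3,5,6} → only 2 remains.
A2 = 6: row 2 has {1,2,3,5}; col 1 has {1,4,5}; region has {1,4} → only 6 remains.
B2 = 4: row 2 has {1,2,3,5,6}; col 2 has {1,5}; region has {5} → only 4 remains.

4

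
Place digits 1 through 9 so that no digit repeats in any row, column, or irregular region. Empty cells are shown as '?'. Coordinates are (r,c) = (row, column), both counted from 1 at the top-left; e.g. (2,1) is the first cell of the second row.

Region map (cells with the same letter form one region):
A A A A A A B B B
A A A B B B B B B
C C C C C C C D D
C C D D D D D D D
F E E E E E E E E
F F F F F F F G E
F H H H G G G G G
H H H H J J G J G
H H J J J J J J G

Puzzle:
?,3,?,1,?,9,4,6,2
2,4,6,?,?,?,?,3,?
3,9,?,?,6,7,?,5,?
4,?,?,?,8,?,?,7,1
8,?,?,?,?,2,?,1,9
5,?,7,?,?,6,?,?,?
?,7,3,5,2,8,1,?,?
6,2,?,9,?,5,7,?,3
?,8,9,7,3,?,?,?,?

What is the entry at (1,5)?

(1,1) = 7: row 1 has {1,2,3,4,6,9}; col 1 has {2,3,4,5,6,8}; region has {1,2,3,4,6,9} → only 7 remains.
(1,5) = 5: row 1 has {1,2,3,4,6,7,9}; col 5 has {2,3,6,8}; region has {1,2,3,4,6,7,9} → only 5 remains.

5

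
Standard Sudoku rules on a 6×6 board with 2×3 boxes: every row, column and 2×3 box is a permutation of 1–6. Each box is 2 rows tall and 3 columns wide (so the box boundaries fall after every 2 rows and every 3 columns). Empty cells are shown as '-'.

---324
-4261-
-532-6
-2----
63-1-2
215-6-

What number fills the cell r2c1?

r1c2 = 6: row 1 has {2,3,4}; col 2 has {1,2,3,4,5}; box has {2,4} → only 6 remains.
r1c3 = 1: row 1 has {2,3,4,6}; col 3 has {2,3,5}; box has {2,4,6} → only 1 remains.
r2c6 = 5: row 2 has {1,2,4,6}; col 6 has {2,4,6}; box has {1,2,3,4,6} → only 5 remains.
r3c5 = 4: row 3 has {2,3,5,6}; col 5 has {1,2,6}; box has {2,6} → only 4 remains.
r4c4 = 5: row 4 has {2}; col 4 has {1,2,3,6}; box has {2,4,6} → only 5 remains.
r4c5 = 3: row 4 has {2,5}; col 5 has {1,2,4,6}; box has {2,4,5,6} → only 3 remains.
r4c6 = 1: row 4 has {2,3,5}; col 6 has {2,4,5,6}; box has {2,3,4,5,6} → only 1 remains.
r5c3 = 4: row 5 has {1,2,3,6}; col 3 has {1,2,3,5}; box has {1,2,3,5,6} → only 4 remains.
r5c5 = 5: row 5 has {1,2,3,4,6}; col 5 has {1,2,3,4,6}; box has {1,2,6} → only 5 remains.
r6c4 = 4: row 6 has {1,2,5,6}; col 4 has {1,2,3,5,6}; box has {1,2,5,6} → only 4 remains.
r6c6 = 3: row 6 has {1,2,4,5,6}; col 6 has {1,2,4,5,6}; box has {1,2,4,5,6} → only 3 remains.
r1c1 = 5: row 1 has {1,2,3,4,6}; col 1 has {2,6}; box has {1,2,4,6} → only 5 remains.
r2c1 = 3: row 2 has {1,2,4,5,6}; col 1 has {2,5,6}; box has {1,2,4,5,6} → only 3 remains.

3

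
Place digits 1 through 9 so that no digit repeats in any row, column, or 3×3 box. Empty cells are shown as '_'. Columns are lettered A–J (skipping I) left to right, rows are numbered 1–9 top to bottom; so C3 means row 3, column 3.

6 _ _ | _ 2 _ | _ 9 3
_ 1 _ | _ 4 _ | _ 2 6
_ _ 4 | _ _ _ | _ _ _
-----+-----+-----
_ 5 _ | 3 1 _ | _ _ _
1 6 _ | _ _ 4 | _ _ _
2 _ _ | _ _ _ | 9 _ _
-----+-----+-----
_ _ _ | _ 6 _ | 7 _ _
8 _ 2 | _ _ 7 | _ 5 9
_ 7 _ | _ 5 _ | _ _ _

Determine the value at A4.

4

B1 = 8: row 1 has {2,3,6,9}; col 2 has {1,5,6,7}; box has {1,4,6} → only 8 remains.
E8 = 3: row 8 has {2,5,7,8,9}; col 5 has {1,2,4,5,6}; box has {5,6,7} → only 3 remains.
B8 = 4: row 8 has {2,3,5,7,8,9}; col 2 has {1,5,6,7,8}; box has {2,7,8} → only 4 remains.
D8 = 1: row 8 has {2,3,4,5,7,8,9}; col 4 has {3}; box has {3,5,6,7} → only 1 remains.
G8 = 6: row 8 has {1,2,3,4,5,7,8,9}; col 7 has {7,9}; box has {5,7,9} → only 6 remains.
B6 = 3: row 6 has {2,9}; col 2 has {1,4,5,6,7,8}; box has {1,2,5,6} → only 3 remains.
B7 = 9: row 7 has {6,7}; col 2 has {1,3,4,5,6,7,8}; box has {2,4,7,8} → only 9 remains.
A9 = 3: row 9 has {5,7}; col 1 has {1,2,6,8}; box has {2,4,7,8,9} → only 3 remains.
B3 = 2: row 3 has {4}; col 2 has {1,3,4,5,6,7,8,9}; box has {1,4,6,8} → only 2 remains.
A7 = 5: row 7 has {6,7,9}; col 1 has {1,2,3,6,8}; box has {2,3,4,7,8,9} → only 5 remains.
C7 = 1: row 7 has {5,6,7,9}; col 3 has {2,4}; box has {2,3,4,5,7,8,9} → only 1 remains.
C9 = 6: row 9 has {3,5,7}; col 3 has {1,2,4}; box has {1,2,3,4,5,7,8,9} → only 6 remains.
G1 = 4: in row 1, 4 can only go here (every other open cell in that row sees a 4).
F1 = 1: in row 1, 1 can only go here (every other open cell in that row sees a 1).
F3 = 3: in row 3, 3 can only go here (every other open cell in that row sees a 3).
C2 = 3: in row 2, 3 can only go here (every other open cell in that row sees a 3).
D3 = 6: in row 3, 6 can only go here (every other open cell in that row sees a 6).
H7 = 3: in row 7, 3 can only go here (every other open cell in that row sees a 3).
G5 = 3: in row 5, 3 can only go here (every other open cell in that row sees a 3).
A4 = 4: in column 1, 4 can only go here (every other open cell in that column sees a 4).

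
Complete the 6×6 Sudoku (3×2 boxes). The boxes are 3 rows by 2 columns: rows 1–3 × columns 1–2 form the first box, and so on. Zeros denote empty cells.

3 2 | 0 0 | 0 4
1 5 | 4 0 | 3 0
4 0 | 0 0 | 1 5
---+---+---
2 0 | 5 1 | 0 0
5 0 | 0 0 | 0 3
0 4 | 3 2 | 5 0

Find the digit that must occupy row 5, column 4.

row 1, column 5 = 6: row 1 has {2,3,4}; col 5 has {1,3,5}; box has {1,3,4,5} → only 6 remains.
row 2, column 4 = 6: row 2 has {1,3,4,5}; col 4 has {1,2}; box has {4} → only 6 remains.
row 2, column 6 = 2: row 2 has {1,3,4,5,6}; col 6 has {3,4,5}; box has {1,3,4,5,6} → only 2 remains.
row 3, column 2 = 6: row 3 has {1,4,5}; col 2 has {2,4,5}; box has {1,2,3,4,5} → only 6 remains.
row 3, column 3 = 2: row 3 has {1,4,5,6}; col 3 has {3,4,5}; box has {4,6} → only 2 remains.
row 3, column 4 = 3: row 3 has {1,2,4,5,6}; col 4 has {1,2,6}; box has {2,4,6} → only 3 remains.
row 4, column 2 = 3: row 4 has {1,2,5}; col 2 has {2,4,5,6}; box has {2,4,5} → only 3 remains.
row 4, column 5 = 4: row 4 has {1,2,3,5}; col 5 has {1,3,5,6}; box has {3,5} → only 4 remains.
row 4, column 6 = 6: row 4 has {1,2,3,4,5}; col 6 has {2,3,4,5}; box has {3,4,5} → only 6 remains.
row 5, column 2 = 1: row 5 has {3,5}; col 2 has {2,3,4,5,6}; box has {2,3,4,5} → only 1 remains.
row 5, column 3 = 6: row 5 has {1,3,5}; col 3 has {2,3,4,5}; box has {1,2,3,5} → only 6 remains.
row 5, column 4 = 4: row 5 has {1,3,5,6}; col 4 has {1,2,3,6}; box has {1,2,3,5,6} → only 4 remains.

4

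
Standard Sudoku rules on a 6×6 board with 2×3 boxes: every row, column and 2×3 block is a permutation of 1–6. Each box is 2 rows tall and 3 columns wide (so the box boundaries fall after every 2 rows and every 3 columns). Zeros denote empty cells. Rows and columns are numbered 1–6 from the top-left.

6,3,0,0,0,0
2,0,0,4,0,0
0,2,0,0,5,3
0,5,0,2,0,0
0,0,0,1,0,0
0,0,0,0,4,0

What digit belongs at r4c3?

r1c4 = 5: row 1 has {3,6}; col 4 has {1,2,4}; box has {4} → only 5 remains.
r2c2 = 1: row 2 has {2,4}; col 2 has {2,3,5}; box has {2,3,6} → only 1 remains.
r2c3 = 5: row 2 has {1,2,4}; col 3 has {}; box has {1,2,3,6} → only 5 remains.
r2c6 = 6: row 2 has {1,2,4,5}; col 6 has {3}; box has {4,5} → only 6 remains.
r3c4 = 6: row 3 has {2,3,5}; col 4 has {1,2,4,5}; box has {2,3,5} → only 6 remains.
r4c5 = 1: row 4 has {2,5}; col 5 has {4,5}; box has {2,3,5,6} → only 1 remains.
r4c6 = 4: row 4 has {1,2,5}; col 6 has {3,6}; box has {1,2,3,5,6} → only 4 remains.
r6c2 = 6: row 6 has {4}; col 2 has {1,2,3,5}; box has {} → only 6 remains.
r6c4 = 3: row 6 has {4,6}; col 4 has {1,2,4,5,6}; box has {1,4} → only 3 remains.
r1c3 = 4: row 1 has {3,5,6}; col 3 has {5}; box has {1,2,3,5,6} → only 4 remains.
r1c5 = 2: row 1 has {3,4,5,6}; col 5 has {1,4,5}; box has {4,5,6} → only 2 remains.
r1c6 = 1: row 1 has {2,3,4,5,6}; col 6 has {3,4,6}; box has {2,4,5,6} → only 1 remains.
r2c5 = 3: row 2 has {1,2,4,5,6}; col 5 has {1,2,4,5}; box has {1,2,4,5,6} → only 3 remains.
r3c3 = 1: row 3 has {2,3,5,6}; col 3 has {4,5}; box has {2,5} → only 1 remains.
r4c1 = 3: row 4 has {1,2,4,5}; col 1 has {2,6}; box has {1,2,5} → only 3 remains.
r4c3 = 6: row 4 has {1,2,3,4,5}; col 3 has {1,4,5}; box has {1,2,3,5} → only 6 remains.

6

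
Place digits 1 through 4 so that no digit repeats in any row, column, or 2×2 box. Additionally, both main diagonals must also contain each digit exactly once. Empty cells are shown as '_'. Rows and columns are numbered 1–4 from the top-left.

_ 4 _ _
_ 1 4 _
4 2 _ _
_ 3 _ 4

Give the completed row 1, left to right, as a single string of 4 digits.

2413

row 3, column 3 = 3: row 3 has {2,4}; col 3 has {4}; box has {4}; main diagonal has {1,4} → only 3 remains.
row 3, column 4 = 1: row 3 has {2,3,4}; col 4 has {4}; box has {3,4} → only 1 remains.
row 4, column 1 = 1: row 4 has {3,4}; col 1 has {4}; box has {2,3,4}; anti-diagonal has {2,4} → only 1 remains.
row 4, column 3 = 2: row 4 has {1,3,4}; col 3 has {3,4}; box has {1,3,4} → only 2 remains.
row 1, column 1 = 2: row 1 has {4}; col 1 has {1,4}; box has {1,4}; main diagonal has {1,3,4} → only 2 remains.
row 1, column 3 = 1: row 1 has {2,4}; col 3 has {2,3,4}; box has {4} → only 1 remains.
row 1, column 4 = 3: row 1 has {1,2,4}; col 4 has {1,4}; box has {1,4}; anti-diagonal has {1,2,4} → only 3 remains.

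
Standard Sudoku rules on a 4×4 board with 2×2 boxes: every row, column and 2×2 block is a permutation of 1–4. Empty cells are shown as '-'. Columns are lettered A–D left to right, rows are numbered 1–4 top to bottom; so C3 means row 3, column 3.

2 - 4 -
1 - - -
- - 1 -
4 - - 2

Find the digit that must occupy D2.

B1 = 3: row 1 has {2,4}; col 2 has {}; box has {1,2} → only 3 remains.
D1 = 1: row 1 has {2,3,4}; col 4 has {2}; box has {4} → only 1 remains.
B2 = 4: row 2 has {1}; col 2 has {3}; box has {1,2,3} → only 4 remains.
D2 = 3: row 2 has {1,4}; col 4 has {1,2}; box has {1,4} → only 3 remains.

3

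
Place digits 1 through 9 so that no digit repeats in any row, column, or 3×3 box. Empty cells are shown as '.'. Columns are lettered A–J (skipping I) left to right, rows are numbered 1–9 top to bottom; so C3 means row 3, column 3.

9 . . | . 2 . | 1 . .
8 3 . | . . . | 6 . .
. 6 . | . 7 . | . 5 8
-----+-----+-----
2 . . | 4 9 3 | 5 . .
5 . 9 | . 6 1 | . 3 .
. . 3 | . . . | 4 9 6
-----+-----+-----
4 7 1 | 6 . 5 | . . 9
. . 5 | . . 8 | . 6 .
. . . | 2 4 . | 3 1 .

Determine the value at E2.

A3 = 1 (sole candidate).
A6 = 7 (sole candidate).
F6 = 2 (sole candidate).
E7 = 3 (sole candidate).
A8 = 3 (sole candidate).
E8 = 1 (sole candidate).
A9 = 6 (sole candidate).
C9 = 8 (sole candidate).
E2 = 5: row 2 has {3,6,8}; col 5 has {1,2,3,4,6,7,9}; box has {2,7} → only 5 remains.

5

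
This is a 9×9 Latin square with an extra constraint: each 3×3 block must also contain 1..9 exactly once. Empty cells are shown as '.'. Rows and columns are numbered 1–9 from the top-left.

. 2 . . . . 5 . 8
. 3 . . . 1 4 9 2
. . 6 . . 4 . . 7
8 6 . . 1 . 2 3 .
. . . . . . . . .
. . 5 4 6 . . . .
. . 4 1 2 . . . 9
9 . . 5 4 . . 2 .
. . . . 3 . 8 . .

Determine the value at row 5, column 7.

row 3, column 8 = 1: row 3 has {4,6,7}; col 8 has {2,3,9}; box has {2,4,5,7,8,9} → only 1 remains.
row 6, column 9 = 1: row 6 has {4,5,6}; col 9 has {2,7,8,9}; box has {2,3} → only 1 remains.
row 1, column 8 = 6: row 1 has {2,5,8}; col 8 has {1,2,3,9}; box has {1,2,4,5,7,8,9} → only 6 remains.
row 3, column 1 = 5: row 3 has {1,4,6,7}; col 1 has {8,9}; box has {2,3,6} → only 5 remains.
row 3, column 7 = 3: row 3 has {1,4,5,6,7}; col 7 has {2,4,5,8}; box has {1,2,4,5,6,7,8,9} → only 3 remains.
row 2, column 1 = 7: row 2 has {1,2,3,4,9}; col 1 has {5,8,9}; box has {2,3,5,6} → only 7 remains.
row 2, column 3 = 8: row 2 has {1,2,3,4,7,9}; col 3 has {4,5,6}; box has {2,3,5,6,7} → only 8 remains.
row 2, column 4 = 6: row 2 has {1,2,3,4,7,8,9}; col 4 has {1,4,5}; box has {1,4} → only 6 remains.
row 2, column 5 = 5: row 2 has {1,2,3,4,6,7,8,9}; col 5 has {1,2,3,4,6}; box has {1,4,6} → only 5 remains.
row 3, column 2 = 9: row 3 has {1,3,4,5,6,7}; col 2 has {2,3,6}; box has {2,3,5,6,7,8} → only 9 remains.
row 3, column 5 = 8: row 3 has {1,3,4,5,6,7,9}; col 5 has {1,2,3,4,5,6}; box has {1,4,5,6} → only 8 remains.
row 6, column 2 = 7: row 6 has {1,4,5,6}; col 2 has {2,3,6,9}; box has {5,6,8} → only 7 remains.
row 6, column 7 = 9: row 6 has {1,4,5,6,7}; col 7 has {2,3,4,5,8}; box has {1,2,3} → only 9 remains.
row 6, column 8 = 8: row 6 has {1,4,5,6,7,9}; col 8 has {1,2,3,6,9}; box has {1,2,3,9} → only 8 remains.
row 1, column 3 = 1: row 1 has {2,5,6,8}; col 3 has {4,5,6,8}; box has {2,3,5,6,7,8,9} → only 1 remains.
row 3, column 4 = 2: row 3 has {1,3,4,5,6,7,8,9}; col 4 has {1,4,5,6}; box has {1,4,5,6,8} → only 2 remains.
row 4, column 3 = 9: row 4 has {1,2,3,6,8}; col 3 has {1,4,5,6,8}; box has {5,6,7,8} → only 9 remains.
row 4, column 4 = 7: row 4 has {1,2,3,6,8,9}; col 4 has {1,2,4,5,6}; box has {1,4,6} → only 7 remains.
row 4, column 6 = 5: row 4 has {1,2,3,6,7,8,9}; col 6 has {1,4}; box has {1,4,6,7} → only 5 remains.
row 4, column 9 = 4: row 4 has {1,2,3,5,6,7,8,9}; col 9 has {1,2,7,8,9}; box has {1,2,3,8,9} → only 4 remains.
row 5, column 5 = 9: row 5 has {}; col 5 has {1,2,3,4,5,6,8}; box has {1,4,5,6,7} → only 9 remains.
row 9, column 4 = 9: row 9 has {3,8}; col 4 has {1,2,4,5,6,7}; box has {1,2,3,4,5} → only 9 remains.
row 1, column 1 = 4: row 1 has {1,2,5,6,8}; col 1 has {5,7,8,9}; box has {1,2,3,5,6,7,8,9} → only 4 remains.
row 1, column 4 = 3: row 1 has {1,2,4,5,6,8}; col 4 has {1,2,4,5,6,7,9}; box has {1,2,4,5,6,8} → only 3 remains.
row 1, column 5 = 7: row 1 has {1,2,3,4,5,6,8}; col 5 has {1,2,3,4,5,6,8,9}; box has {1,2,3,4,5,6,8} → only 7 remains.
row 1, column 6 = 9: row 1 has {1,2,3,4,5,6,7,8}; col 6 has {1,4,5}; box has {1,2,3,4,5,6,7,8} → only 9 remains.
row 5, column 4 = 8: row 5 has {9}; col 4 has {1,2,3,4,5,6,7,9}; box has {1,4,5,6,7,9} → only 8 remains.
row 5, column 2 = 4: in row 5, 4 can only go here (every other open cell in that row sees a 4).
row 5, column 1 = 1: in row 5, 1 can only go here (every other open cell in that row sees a 1).
row 7, column 1 = 3: in row 7, 3 can only go here (every other open cell in that row sees a 3).
row 6, column 1 = 2: row 6 has {1,4,5,6,7,8,9}; col 1 has {1,3,4,5,7,8,9}; box has {1,4,5,6,7,8,9} → only 2 remains.
row 6, column 6 = 3: row 6 has {1,2,4,5,6,7,8,9}; col 6 has {1,4,5,9}; box has {1,4,5,6,7,8,9} → only 3 remains.
row 8, column 3 = 7: row 8 has {2,4,5,9}; col 3 has {1,4,5,6,8,9}; box has {3,4,9} → only 7 remains.
row 9, column 1 = 6: row 9 has {3,8,9}; col 1 has {1,2,3,4,5,7,8,9}; box has {3,4,7,9} → only 6 remains.
row 9, column 3 = 2: row 9 has {3,6,8,9}; col 3 has {1,4,5,6,7,8,9}; box has {3,4,6,7,9} → only 2 remains.
row 9, column 6 = 7: row 9 has {2,3,6,8,9}; col 6 has {1,3,4,5,9}; box has {1,2,3,4,5,9} → only 7 remains.
row 9, column 9 = 5: row 9 has {2,3,6,7,8,9}; col 9 has {1,2,4,7,8,9}; box has {2,8,9} → only 5 remains.
row 5, column 3 = 3: row 5 has {1,4,8,9}; col 3 has {1,2,4,5,6,7,8,9}; box has {1,2,4,5,6,7,8,9} → only 3 remains.
row 5, column 6 = 2: row 5 has {1,3,4,8,9}; col 6 has {1,3,4,5,7,9}; box has {1,3,4,5,6,7,8,9} → only 2 remains.
row 5, column 9 = 6: row 5 has {1,2,3,4,8,9}; col 9 has {1,2,4,5,7,8,9}; box has {1,2,3,4,8,9} → only 6 remains.
row 7, column 8 = 7: row 7 has {1,2,3,4,9}; col 8 has {1,2,3,6,8,9}; box has {2,5,8,9} → only 7 remains.
row 8, column 9 = 3: row 8 has {2,4,5,7,9}; col 9 has {1,2,4,5,6,7,8,9}; box has {2,5,7,8,9} → only 3 remains.
row 9, column 2 = 1: row 9 has {2,3,5,6,7,8,9}; col 2 has {2,3,4,6,7,9}; box has {2,3,4,6,7,9} → only 1 remains.
row 9, column 8 = 4: row 9 has {1,2,3,5,6,7,8,9}; col 8 has {1,2,3,6,7,8,9}; box has {2,3,5,7,8,9} → only 4 remains.
row 5, column 7 = 7: row 5 has {1,2,3,4,6,8,9}; col 7 has {2,3,4,5,8,9}; box has {1,2,3,4,6,8,9} → only 7 remains.

7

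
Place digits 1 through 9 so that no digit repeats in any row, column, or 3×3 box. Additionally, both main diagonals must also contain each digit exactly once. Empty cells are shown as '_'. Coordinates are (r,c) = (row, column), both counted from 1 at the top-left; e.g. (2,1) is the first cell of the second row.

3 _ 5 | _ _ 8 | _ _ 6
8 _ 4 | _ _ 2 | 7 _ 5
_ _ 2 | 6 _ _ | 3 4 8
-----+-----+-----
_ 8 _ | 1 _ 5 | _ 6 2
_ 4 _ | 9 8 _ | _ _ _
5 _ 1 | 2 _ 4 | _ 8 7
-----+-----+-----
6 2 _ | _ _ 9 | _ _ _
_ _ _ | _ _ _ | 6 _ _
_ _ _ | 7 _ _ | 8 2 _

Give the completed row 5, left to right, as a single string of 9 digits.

246987153

(1,4) = 4: row 1 has {3,5,6,8}; col 4 has {1,2,6,7,9}; box has {2,6,8} → only 4 remains.
(2,4) = 3: row 2 has {2,4,5,7,8}; col 4 has {1,2,4,6,7,9}; box has {2,4,6,8} → only 3 remains.
(6,7) = 9: row 6 has {1,2,4,5,7,8}; col 7 has {3,6,7,8}; box has {2,6,7,8} → only 9 remains.
(7,3) = 7: row 7 has {2,6,9}; col 3 has {1,2,4,5}; box has {2,6}; anti-diagonal has {2,3,5,6,8} → only 7 remains.
(7,7) = 5: row 7 has {2,6,7,9}; col 7 has {3,6,7,8,9}; box has {2,6,8}; main diagonal has {1,2,3,4,8} → only 5 remains.
(9,9) = 9: row 9 has {2,7,8}; col 9 has {2,5,6,7,8}; box has {2,5,6,8}; main diagonal has {1,2,3,4,5,8} → only 9 remains.
(2,2) = 6: row 2 has {2,3,4,5,7,8}; col 2 has {2,4,8}; box has {2,3,4,5,8}; main diagonal has {1,2,3,4,5,8,9} → only 6 remains.
(4,7) = 4: row 4 has {1,2,5,6,8}; col 7 has {3,5,6,7,8,9}; box has {2,6,7,8,9} → only 4 remains.
(5,7) = 1: row 5 has {4,8,9}; col 7 has {3,4,5,6,7,8,9}; box has {2,4,6,7,8,9} → only 1 remains.
(5,9) = 3: row 5 has {1,4,8,9}; col 9 has {2,5,6,7,8,9}; box has {1,2,4,6,7,8,9} → only 3 remains.
(6,2) = 3: row 6 has {1,2,4,5,7,8,9}; col 2 has {2,4,6,8}; box has {1,4,5,8} → only 3 remains.
(6,5) = 6: row 6 has {1,2,3,4,5,7,8,9}; col 5 has {8}; box has {1,2,4,5,8,9} → only 6 remains.
(7,4) = 8: row 7 has {2,5,6,7,9}; col 4 has {1,2,3,4,6,7,9}; box has {7,9} → only 8 remains.
(8,4) = 5: row 8 has {6}; col 4 has {1,2,3,4,6,7,8,9}; box has {7,8,9} → only 5 remains.
(8,8) = 7: row 8 has {5,6}; col 8 has {2,4,6,8}; box has {2,5,6,8,9}; main diagonal has {1,2,3,4,5,6,8,9} → only 7 remains.
(9,3) = 3: row 9 has {2,7,8,9}; col 3 has {1,2,4,5,7}; box has {2,6,7} → only 3 remains.
(1,7) = 2: row 1 has {3,4,5,6,8}; col 7 has {1,3,4,5,6,7,8,9}; box has {3,4,5,6,7,8} → only 2 remains.
(4,3) = 9: row 4 has {1,2,4,5,6,8}; col 3 has {1,2,3,4,5,7}; box has {1,3,4,5,8} → only 9 remains.
(5,3) = 6: row 5 has {1,3,4,8,9}; col 3 has {1,2,3,4,5,7,9}; box has {1,3,4,5,8,9} → only 6 remains.
(5,6) = 7: row 5 has {1,3,4,6,8,9}; col 6 has {2,4,5,8,9}; box has {1,2,4,5,6,8,9} → only 7 remains.
(5,8) = 5: row 5 has {1,3,4,6,7,8,9}; col 8 has {2,4,6,7,8}; box has {1,2,3,4,6,7,8,9} → only 5 remains.
(8,3) = 8: row 8 has {5,6,7}; col 3 has {1,2,3,4,5,6,7,9}; box has {2,3,6,7} → only 8 remains.
(3,6) = 1: row 3 has {2,3,4,6,8}; col 6 has {2,4,5,7,8,9}; box has {2,3,4,6,8} → only 1 remains.
(4,1) = 7: row 4 has {1,2,4,5,6,8,9}; col 1 has {3,5,6,8}; box has {1,3,4,5,6,8,9} → only 7 remains.
(4,5) = 3: row 4 has {1,2,4,5,6,7,8,9}; col 5 has {6,8}; box has {1,2,4,5,6,7,8,9} → only 3 remains.
(5,1) = 2: row 5 has {1,3,4,5,6,7,8,9}; col 1 has {3,5,6,7,8}; box has {1,3,4,5,6,7,8,9} → only 2 remains.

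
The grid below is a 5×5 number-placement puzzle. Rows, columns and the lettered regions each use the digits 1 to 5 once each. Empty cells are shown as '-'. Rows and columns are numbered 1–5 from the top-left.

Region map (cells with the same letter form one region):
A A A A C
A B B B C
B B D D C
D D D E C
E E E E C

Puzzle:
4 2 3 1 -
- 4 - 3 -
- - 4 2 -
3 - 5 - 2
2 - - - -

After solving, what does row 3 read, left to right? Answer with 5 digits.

r1c5 = 5: row 1 has {1,2,3,4}; col 5 has {2}; region has {2} → only 5 remains.
r2c1 = 5: row 2 has {3,4}; col 1 has {2,3,4}; region has {1,2,3,4} → only 5 remains.
r2c5 = 1: row 2 has {3,4,5}; col 5 has {2,5}; region has {2,5} → only 1 remains.
r3c1 = 1: row 3 has {2,4}; col 1 has {2,3,4,5}; region has {3,4} → only 1 remains.
r3c2 = 5: row 3 has {1,2,4}; col 2 has {2,4}; region has {1,3,4} → only 5 remains.
r3c5 = 3: row 3 has {1,2,4,5}; col 5 has {1,2,5}; region has {1,2,5} → only 3 remains.

15423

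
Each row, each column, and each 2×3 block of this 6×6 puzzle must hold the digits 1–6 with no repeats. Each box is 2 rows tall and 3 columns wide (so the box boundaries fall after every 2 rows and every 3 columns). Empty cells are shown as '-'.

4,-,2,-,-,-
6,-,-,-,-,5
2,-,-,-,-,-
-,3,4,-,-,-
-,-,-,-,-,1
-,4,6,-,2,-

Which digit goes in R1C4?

1

R2C2 = 1: row 2 has {5,6}; col 2 has {3,4}; box has {2,4,6} → only 1 remains.
R2C3 = 3: row 2 has {1,5,6}; col 3 has {2,4,6}; box has {1,2,4,6} → only 3 remains.
R2C5 = 4: row 2 has {1,3,5,6}; col 5 has {2}; box has {5} → only 4 remains.
R5C3 = 5: row 5 has {1}; col 3 has {2,3,4,6}; box has {4,6} → only 5 remains.
R6C6 = 3: row 6 has {2,4,6}; col 6 has {1,5}; box has {1,2} → only 3 remains.
R1C2 = 5: row 1 has {2,4}; col 2 has {1,3,4}; box has {1,2,3,4,6} → only 5 remains.
R1C6 = 6: row 1 has {2,4,5}; col 6 has {1,3,5}; box has {4,5} → only 6 remains.
R2C4 = 2: row 2 has {1,3,4,5,6}; col 4 has {}; box has {4,5,6} → only 2 remains.
R3C2 = 6: row 3 has {2}; col 2 has {1,3,4,5}; box has {2,3,4} → only 6 remains.
R3C3 = 1: row 3 has {2,6}; col 3 has {2,3,4,5,6}; box has {2,3,4,6} → only 1 remains.
R3C6 = 4: row 3 has {1,2,6}; col 6 has {1,3,5,6}; box has {} → only 4 remains.
R4C1 = 5: row 4 has {3,4}; col 1 has {2,4,6}; box has {1,2,3,4,6} → only 5 remains.
R4C6 = 2: row 4 has {3,4,5}; col 6 has {1,3,4,5,6}; box has {4} → only 2 remains.
R5C1 = 3: row 5 has {1,5}; col 1 has {2,4,5,6}; box has {4,5,6} → only 3 remains.
R5C2 = 2: row 5 has {1,3,5}; col 2 has {1,3,4,5,6}; box has {3,4,5,6} → only 2 remains.
R5C5 = 6: row 5 has {1,2,3,5}; col 5 has {2,4}; box has {1,2,3} → only 6 remains.
R6C1 = 1: row 6 has {2,3,4,6}; col 1 has {2,3,4,5,6}; box has {2,3,4,5,6} → only 1 remains.
R6C4 = 5: row 6 has {1,2,3,4,6}; col 4 has {2}; box has {1,2,3,6} → only 5 remains.
R3C4 = 3: row 3 has {1,2,4,6}; col 4 has {2,5}; box has {2,4} → only 3 remains.
R3C5 = 5: row 3 has {1,2,3,4,6}; col 5 has {2,4,6}; box has {2,3,4} → only 5 remains.
R4C5 = 1: row 4 has {2,3,4,5}; col 5 has {2,4,5,6}; box has {2,3,4,5} → only 1 remains.
R5C4 = 4: row 5 has {1,2,3,5,6}; col 4 has {2,3,5}; box has {1,2,3,5,6} → only 4 remains.
R1C4 = 1: row 1 has {2,4,5,6}; col 4 has {2,3,4,5}; box has {2,4,5,6} → only 1 remains.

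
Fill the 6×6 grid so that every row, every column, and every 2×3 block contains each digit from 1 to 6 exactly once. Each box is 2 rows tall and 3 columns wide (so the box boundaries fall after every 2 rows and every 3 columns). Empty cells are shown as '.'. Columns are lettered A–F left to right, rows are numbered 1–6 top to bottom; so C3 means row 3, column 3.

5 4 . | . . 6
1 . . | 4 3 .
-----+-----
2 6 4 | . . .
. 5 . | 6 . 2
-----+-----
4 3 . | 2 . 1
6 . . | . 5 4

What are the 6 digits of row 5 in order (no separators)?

435261

D1 = 1 (sole candidate).
E1 = 2 (sole candidate).
B2 = 2 (sole candidate).
C2 = 6 (sole candidate).
F2 = 5 (sole candidate).
E3 = 1 (sole candidate).
F3 = 3 (sole candidate).
A4 = 3 (sole candidate).
C4 = 1 (sole candidate).
E4 = 4 (sole candidate).
C5 = 5: row 5 has {1,2,3,4}; col 3 has {1,4,6}; box has {3,4,6} → only 5 remains.
E5 = 6: row 5 has {1,2,3,4,5}; col 5 has {1,2,3,4,5}; box has {1,2,4,5} → only 6 remains.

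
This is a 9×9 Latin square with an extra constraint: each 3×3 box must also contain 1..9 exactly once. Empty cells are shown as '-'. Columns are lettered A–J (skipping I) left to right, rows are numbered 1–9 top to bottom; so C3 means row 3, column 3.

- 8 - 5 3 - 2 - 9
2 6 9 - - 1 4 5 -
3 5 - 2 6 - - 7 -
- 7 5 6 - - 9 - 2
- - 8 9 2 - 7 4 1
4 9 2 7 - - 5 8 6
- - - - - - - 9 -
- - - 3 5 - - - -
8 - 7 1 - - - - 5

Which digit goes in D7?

4

D2 = 8 (sole candidate).
E2 = 7 (sole candidate).
J2 = 3 (sole candidate).
J3 = 8 (sole candidate).
A4 = 1 (sole candidate).
H4 = 3 (sole candidate).
A5 = 6 (sole candidate).
B5 = 3 (sole candidate).
F5 = 5 (sole candidate).
E6 = 1 (sole candidate).
F6 = 3 (sole candidate).
A7 = 5 (sole candidate).
D7 = 4: row 7 has {5,9}; col 4 has {1,2,3,5,6,7,8,9}; box has {1,3,5} → only 4 remains.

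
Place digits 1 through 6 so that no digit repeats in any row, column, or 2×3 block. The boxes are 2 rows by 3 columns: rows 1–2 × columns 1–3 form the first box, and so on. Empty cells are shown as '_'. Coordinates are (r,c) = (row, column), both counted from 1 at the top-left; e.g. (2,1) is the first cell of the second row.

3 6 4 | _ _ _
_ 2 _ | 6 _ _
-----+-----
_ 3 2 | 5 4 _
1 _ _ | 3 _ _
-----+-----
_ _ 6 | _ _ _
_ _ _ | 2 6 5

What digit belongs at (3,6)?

1

(1,4) = 1 (sole candidate).
(1,6) = 2 (sole candidate).
(2,1) = 5 (sole candidate).
(2,3) = 1 (sole candidate).
(2,5) = 3 (sole candidate).
(2,6) = 4 (sole candidate).
(3,1) = 6 (sole candidate).
(3,6) = 1: row 3 has {2,3,4,5,6}; col 6 has {2,4,5}; box has {3,4,5} → only 1 remains.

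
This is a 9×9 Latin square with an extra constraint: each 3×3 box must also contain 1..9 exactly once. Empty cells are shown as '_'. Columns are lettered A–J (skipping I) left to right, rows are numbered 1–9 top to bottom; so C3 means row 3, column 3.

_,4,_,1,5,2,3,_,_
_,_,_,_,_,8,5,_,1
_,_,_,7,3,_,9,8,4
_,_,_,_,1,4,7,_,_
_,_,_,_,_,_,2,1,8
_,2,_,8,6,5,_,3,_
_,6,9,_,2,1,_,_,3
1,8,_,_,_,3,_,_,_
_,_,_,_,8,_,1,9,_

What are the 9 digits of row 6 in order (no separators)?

721865439

F3 = 6 (sole candidate).
G6 = 4: row 6 has {2,3,5,6,8}; col 7 has {1,2,3,5,7,9}; box has {1,2,3,7,8} → only 4 remains.
J6 = 9: row 6 has {2,3,4,5,6,8}; col 9 has {1,3,4,8}; box has {1,2,3,4,7,8} → only 9 remains.
G7 = 8 (sole candidate).
G8 = 6 (sole candidate).
F9 = 7 (sole candidate).
F5 = 9 (sole candidate).
A6 = 7: row 6 has {2,3,4,5,6,8,9}; col 1 has {1}; box has {2} → only 7 remains.
C6 = 1: row 6 has {2,3,4,5,6,7,8,9}; col 3 has {9}; box has {2,7} → only 1 remains.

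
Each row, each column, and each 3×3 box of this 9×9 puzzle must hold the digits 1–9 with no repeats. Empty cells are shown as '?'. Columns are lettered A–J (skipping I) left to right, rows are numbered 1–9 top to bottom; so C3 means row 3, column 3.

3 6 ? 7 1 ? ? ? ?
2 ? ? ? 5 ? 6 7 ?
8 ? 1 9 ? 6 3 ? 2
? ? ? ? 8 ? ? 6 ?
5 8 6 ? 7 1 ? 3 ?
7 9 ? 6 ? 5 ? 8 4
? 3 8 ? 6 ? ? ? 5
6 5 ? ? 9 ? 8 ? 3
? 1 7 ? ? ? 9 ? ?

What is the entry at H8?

B2 = 4 (sole candidate).
C2 = 9 (sole candidate).
B3 = 7 (sole candidate).
E3 = 4 (sole candidate).
H3 = 5 (sole candidate).
B4 = 2 (sole candidate).
G5 = 2 (sole candidate).
J5 = 9 (sole candidate).
C6 = 3 (sole candidate).
E6 = 2 (sole candidate).
G6 = 1 (sole candidate).
A9 = 4 (sole candidate).
E9 = 3 (sole candidate).
H9 = 2 (sole candidate).
J9 = 6 (sole candidate).
C1 = 5 (sole candidate).
G1 = 4 (sole candidate).
H1 = 9 (sole candidate).
J1 = 8 (sole candidate).
J2 = 1 (sole candidate).
A4 = 1 (sole candidate).
C4 = 4 (sole candidate).
D4 = 3 (sole candidate).
F4 = 9 (sole candidate).
J4 = 7 (sole candidate).
D5 = 4 (sole candidate).
A7 = 9 (sole candidate).
G7 = 7 (sole candidate).
C8 = 2 (sole candidate).
D8 = 1 (sole candidate).
H8 = 4: row 8 has {1,2,3,5,6,8,9}; col 8 has {2,3,5,6,7,8,9}; box has {2,3,5,6,7,8,9} → only 4 remains.

4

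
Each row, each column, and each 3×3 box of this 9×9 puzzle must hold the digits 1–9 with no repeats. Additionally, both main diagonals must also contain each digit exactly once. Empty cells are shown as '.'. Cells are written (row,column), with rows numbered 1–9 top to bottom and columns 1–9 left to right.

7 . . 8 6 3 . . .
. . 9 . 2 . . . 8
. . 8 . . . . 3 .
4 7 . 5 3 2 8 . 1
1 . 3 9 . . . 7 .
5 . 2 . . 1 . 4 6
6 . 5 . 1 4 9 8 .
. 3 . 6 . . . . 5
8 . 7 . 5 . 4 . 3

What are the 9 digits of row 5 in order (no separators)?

183946572

(2,1) = 3 (sole candidate).
(3,1) = 2 (sole candidate).
(4,3) = 6 (sole candidate).
(4,8) = 9 (sole candidate).
(5,2) = 8: row 5 has {1,3,7,9}; col 2 has {3,7}; box has {1,2,3,4,5,6,7} → only 8 remains.
(5,5) = 4: row 5 has {1,3,7,8,9}; col 5 has {1,2,3,5,6}; box has {1,2,3,5,9}; main diagonal has {1,3,5,7,8,9}; anti-diagonal has {2,3,5,8} → only 4 remains.
(5,6) = 6: row 5 has {1,3,4,7,8,9}; col 6 has {1,2,3,4}; box has {1,2,3,4,5,9} → only 6 remains.
(5,9) = 2: row 5 has {1,3,4,6,7,8,9}; col 9 has {1,3,5,6,8}; box has {1,4,6,7,8,9} → only 2 remains.
(6,2) = 9 (sole candidate).
(6,4) = 7 (sole candidate).
(6,5) = 8 (sole candidate).
(6,7) = 3 (sole candidate).
(7,2) = 2 (sole candidate).
(7,4) = 3 (sole candidate).
(7,9) = 7 (sole candidate).
(8,1) = 9 (sole candidate).
(8,5) = 7 (sole candidate).
(8,6) = 8 (sole candidate).
(8,8) = 2 (sole candidate).
(9,2) = 1 (sole candidate).
(9,4) = 2 (sole candidate).
(9,6) = 9 (sole candidate).
(9,8) = 6 (sole candidate).
(1,9) = 9 (sole candidate).
(2,2) = 6 (sole candidate).
(2,8) = 1 (sole candidate).
(3,5) = 9 (sole candidate).
(3,7) = 6 (sole candidate).
(3,9) = 4 (sole candidate).
(5,7) = 5: row 5 has {1,2,3,4,6,7,8,9}; col 7 has {3,4,6,8,9}; box has {1,2,3,4,6,7,8,9} → only 5 remains.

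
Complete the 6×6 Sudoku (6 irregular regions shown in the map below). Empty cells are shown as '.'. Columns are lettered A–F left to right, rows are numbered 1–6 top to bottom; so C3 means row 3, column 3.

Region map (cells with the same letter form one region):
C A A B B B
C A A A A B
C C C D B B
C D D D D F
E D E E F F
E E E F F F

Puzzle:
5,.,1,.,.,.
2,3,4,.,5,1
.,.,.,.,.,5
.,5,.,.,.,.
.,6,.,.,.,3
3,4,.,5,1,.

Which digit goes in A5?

B1 = 2 (sole candidate).
D2 = 6 (sole candidate).
B3 = 1 (sole candidate).
A5 = 1: row 5 has {3,6}; col 1 has {2,3,5}; region has {3,4} → only 1 remains.

1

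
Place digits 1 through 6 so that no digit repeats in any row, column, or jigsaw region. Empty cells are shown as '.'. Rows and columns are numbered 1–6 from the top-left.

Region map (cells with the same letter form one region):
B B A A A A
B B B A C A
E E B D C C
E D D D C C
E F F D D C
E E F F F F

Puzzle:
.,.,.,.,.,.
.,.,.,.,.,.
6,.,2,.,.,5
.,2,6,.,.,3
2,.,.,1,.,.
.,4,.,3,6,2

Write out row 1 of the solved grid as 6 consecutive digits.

463251

R3C4 = 4 (sole candidate).
R3C5 = 1 (sole candidate).
R4C4 = 5 (sole candidate).
R4C5 = 4 (sole candidate).
R5C2 = 5 (sole candidate).
R5C3 = 4 (sole candidate).
R5C5 = 3 (sole candidate).
R5C6 = 6 (sole candidate).
R6C3 = 1 (sole candidate).
R2C5 = 2 (sole candidate).
R3C2 = 3 (sole candidate).
R4C1 = 1 (sole candidate).
R6C1 = 5 (sole candidate).
R1C5 = 5: row 1 has {}; col 5 has {1,2,3,4,6}; region has {} → only 5 remains.
R2C4 = 6 (sole candidate).
R1C3 = 3: row 1 has {5}; col 3 has {1,2,4,6}; region has {5,6} → only 3 remains.
R1C4 = 2: row 1 has {3,5}; col 4 has {1,3,4,5,6}; region has {3,5,6} → only 2 remains.
R2C2 = 1 (sole candidate).
R2C3 = 5 (sole candidate).
R2C6 = 4 (sole candidate).
R1C1 = 4: row 1 has {2,3,5}; col 1 has {1,2,5,6}; region has {1,2,5} → only 4 remains.
R1C2 = 6: row 1 has {2,3,4,5}; col 2 has {1,2,3,4,5}; region has {1,2,4,5} → only 6 remains.
R1C6 = 1: row 1 has {2,3,4,5,6}; col 6 has {2,3,4,5,6}; region has {2,3,4,5,6} → only 1 remains.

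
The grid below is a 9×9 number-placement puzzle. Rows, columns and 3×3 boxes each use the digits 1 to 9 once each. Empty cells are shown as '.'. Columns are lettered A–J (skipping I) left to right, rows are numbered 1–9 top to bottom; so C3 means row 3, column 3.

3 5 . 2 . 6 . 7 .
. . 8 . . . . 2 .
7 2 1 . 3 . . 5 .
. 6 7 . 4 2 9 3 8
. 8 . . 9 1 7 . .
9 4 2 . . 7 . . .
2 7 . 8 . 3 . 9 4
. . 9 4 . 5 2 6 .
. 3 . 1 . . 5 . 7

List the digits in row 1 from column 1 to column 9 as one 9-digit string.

354216879

C1 = 4: row 1 has {2,3,5,6,7}; col 3 has {1,2,7,8,9}; box has {1,2,3,5,7,8} → only 4 remains.
A2 = 6: row 2 has {2,8}; col 1 has {2,3,7,9}; box has {1,2,3,4,5,7,8} → only 6 remains.
B2 = 9: row 2 has {2,6,8}; col 2 has {2,3,4,5,6,7,8}; box has {1,2,3,4,5,6,7,8} → only 9 remains.
F2 = 4: row 2 has {2,6,8,9}; col 6 has {1,2,3,5,6,7}; box has {2,3,6} → only 4 remains.
D3 = 9: row 3 has {1,2,3,5,7}; col 4 has {1,2,4,8}; box has {2,3,4,6} → only 9 remains.
F3 = 8: row 3 has {1,2,3,5,7,9}; col 6 has {1,2,3,4,5,6,7}; box has {2,3,4,6,9} → only 8 remains.
J3 = 6: row 3 has {1,2,3,5,7,8,9}; col 9 has {4,7,8}; box has {2,5,7} → only 6 remains.
D4 = 5: row 4 has {2,3,4,6,7,8,9}; col 4 has {1,2,4,8,9}; box has {1,2,4,7,9} → only 5 remains.
A5 = 5: row 5 has {1,7,8,9}; col 1 has {2,3,6,7,9}; box has {2,4,6,7,8,9} → only 5 remains.
C5 = 3: row 5 has {1,5,7,8,9}; col 3 has {1,2,4,7,8,9}; box has {2,4,5,6,7,8,9} → only 3 remains.
D5 = 6: row 5 has {1,3,5,7,8,9}; col 4 has {1,2,4,5,8,9}; box has {1,2,4,5,7,9} → only 6 remains.
H5 = 4: row 5 has {1,3,5,6,7,8,9}; col 8 has {2,3,5,6,7,9}; box has {3,7,8,9} → only 4 remains.
J5 = 2: row 5 has {1,3,4,5,6,7,8,9}; col 9 has {4,6,7,8}; box has {3,4,7,8,9} → only 2 remains.
D6 = 3: row 6 has {2,4,7,9}; col 4 has {1,2,4,5,6,8,9}; box has {1,2,4,5,6,7,9} → only 3 remains.
E6 = 8: row 6 has {2,3,4,7,9}; col 5 has {3,4,9}; box has {1,2,3,4,5,6,7,9} → only 8 remains.
H6 = 1: row 6 has {2,3,4,7,8,9}; col 8 has {2,3,4,5,6,7,9}; box has {2,3,4,7,8,9} → only 1 remains.
J6 = 5: row 6 has {1,2,3,4,7,8,9}; col 9 has {2,4,6,7,8}; box has {1,2,3,4,7,8,9} → only 5 remains.
E7 = 6: row 7 has {2,3,4,7,8,9}; col 5 has {3,4,8,9}; box has {1,3,4,5,8} → only 6 remains.
G7 = 1: row 7 has {2,3,4,6,7,8,9}; col 7 has {2,5,7,9}; box has {2,4,5,6,7,9} → only 1 remains.
B8 = 1: row 8 has {2,4,5,6,9}; col 2 has {2,3,4,5,6,7,8,9}; box has {2,3,7,9} → only 1 remains.
E8 = 7: row 8 has {1,2,4,5,6,9}; col 5 has {3,4,6,8,9}; box has {1,3,4,5,6,8} → only 7 remains.
J8 = 3: row 8 has {1,2,4,5,6,7,9}; col 9 has {2,4,5,6,7,8}; box has {1,2,4,5,6,7,9} → only 3 remains.
C9 = 6: row 9 has {1,3,5,7}; col 3 has {1,2,3,4,7,8,9}; box has {1,2,3,7,9} → only 6 remains.
E9 = 2: row 9 has {1,3,5,6,7}; col 5 has {3,4,6,7,8,9}; box has {1,3,4,5,6,7,8} → only 2 remains.
F9 = 9: row 9 has {1,2,3,5,6,7}; col 6 has {1,2,3,4,5,6,7,8}; box has {1,2,3,4,5,6,7,8} → only 9 remains.
H9 = 8: row 9 has {1,2,3,5,6,7,9}; col 8 has {1,2,3,4,5,6,7,9}; box has {1,2,3,4,5,6,7,9} → only 8 remains.
E1 = 1: row 1 has {2,3,4,5,6,7}; col 5 has {2,3,4,6,7,8,9}; box has {2,3,4,6,8,9} → only 1 remains.
G1 = 8: row 1 has {1,2,3,4,5,6,7}; col 7 has {1,2,5,7,9}; box has {2,5,6,7} → only 8 remains.
J1 = 9: row 1 has {1,2,3,4,5,6,7,8}; col 9 has {2,3,4,5,6,7,8}; box has {2,5,6,7,8} → only 9 remains.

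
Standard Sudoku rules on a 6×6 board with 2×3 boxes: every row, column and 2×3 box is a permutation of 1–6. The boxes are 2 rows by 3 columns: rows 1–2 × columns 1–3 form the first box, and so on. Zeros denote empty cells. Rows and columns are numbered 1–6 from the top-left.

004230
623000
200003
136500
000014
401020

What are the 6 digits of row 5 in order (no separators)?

row 1, column 1 = 5 (sole candidate).
row 1, column 2 = 1 (sole candidate).
row 1, column 6 = 6 (sole candidate).
row 3, column 3 = 5 (sole candidate).
row 4, column 5 = 4 (sole candidate).
row 4, column 6 = 2 (sole candidate).
row 5, column 1 = 3: row 5 has {1,4}; col 1 has {1,2,4,5,6}; box has {1,4} → only 3 remains.
row 5, column 3 = 2: row 5 has {1,3,4}; col 3 has {1,3,4,5,6}; box has {1,3,4} → only 2 remains.
row 5, column 4 = 6: row 5 has {1,2,3,4}; col 4 has {2,5}; box has {1,2,4} → only 6 remains.
row 6, column 4 = 3 (sole candidate).
row 6, column 6 = 5 (sole candidate).
row 2, column 5 = 5 (sole candidate).
row 2, column 6 = 1 (sole candidate).
row 3, column 2 = 4 (sole candidate).
row 3, column 4 = 1 (sole candidate).
row 3, column 5 = 6 (sole candidate).
row 5, column 2 = 5: row 5 has {1,2,3,4,6}; col 2 has {1,2,3,4}; box has {1,2,3,4} → only 5 remains.

352614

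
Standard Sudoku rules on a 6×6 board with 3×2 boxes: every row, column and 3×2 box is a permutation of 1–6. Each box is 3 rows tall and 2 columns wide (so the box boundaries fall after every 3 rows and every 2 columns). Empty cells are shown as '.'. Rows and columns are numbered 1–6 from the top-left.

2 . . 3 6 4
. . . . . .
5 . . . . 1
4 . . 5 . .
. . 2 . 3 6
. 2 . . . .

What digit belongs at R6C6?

5

R1C2 = 1: row 1 has {2,3,4,6}; col 2 has {2}; box has {2,5} → only 1 remains.
R1C3 = 5: row 1 has {1,2,3,4,6}; col 3 has {2}; box has {3} → only 5 remains.
R3C5 = 2: row 3 has {1,5}; col 5 has {3,6}; box has {1,4,6} → only 2 remains.
R4C5 = 1: row 4 has {4,5}; col 5 has {2,3,6}; box has {3,6} → only 1 remains.
R4C6 = 2: row 4 has {1,4,5}; col 6 has {1,4,6}; box has {1,3,6} → only 2 remains.
R5C1 = 1: row 5 has {2,3,6}; col 1 has {2,4,5}; box has {2,4} → only 1 remains.
R5C2 = 5: row 5 has {1,2,3,6}; col 2 has {1,2}; box has {1,2,4} → only 5 remains.
R5C4 = 4: row 5 has {1,2,3,5,6}; col 4 has {3,5}; box has {2,5} → only 4 remains.
R6C6 = 5: row 6 has {2}; col 6 has {1,2,4,6}; box has {1,2,3,6} → only 5 remains.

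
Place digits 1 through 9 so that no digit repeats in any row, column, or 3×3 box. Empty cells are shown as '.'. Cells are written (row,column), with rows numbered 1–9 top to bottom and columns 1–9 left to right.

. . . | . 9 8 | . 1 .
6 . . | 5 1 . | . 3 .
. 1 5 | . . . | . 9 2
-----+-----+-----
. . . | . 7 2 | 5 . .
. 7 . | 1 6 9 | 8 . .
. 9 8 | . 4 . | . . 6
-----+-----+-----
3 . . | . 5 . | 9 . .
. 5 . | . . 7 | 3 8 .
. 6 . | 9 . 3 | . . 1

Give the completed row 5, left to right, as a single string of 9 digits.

574169823

(2,6) = 4 (sole candidate).
(2,7) = 7 (sole candidate).
(2,9) = 8 (sole candidate).
(3,5) = 3 (sole candidate).
(3,6) = 6 (sole candidate).
(3,7) = 4 (sole candidate).
(4,8) = 4 (sole candidate).
(5,8) = 2: row 5 has {1,6,7,8,9}; col 8 has {1,3,4,8,9}; box has {4,5,6,8} → only 2 remains.
(5,9) = 3: row 5 has {1,2,6,7,8,9}; col 9 has {1,2,6,8}; box has {2,4,5,6,8} → only 3 remains.
(6,4) = 3 (sole candidate).
(6,6) = 5 (sole candidate).
(6,7) = 1 (sole candidate).
(6,8) = 7 (sole candidate).
(7,6) = 1 (sole candidate).
(7,8) = 6 (sole candidate).
(8,5) = 2 (sole candidate).
(8,9) = 4 (sole candidate).
(9,5) = 8 (sole candidate).
(9,7) = 2 (sole candidate).
(9,8) = 5 (sole candidate).
(1,7) = 6 (sole candidate).
(1,9) = 5 (sole candidate).
(2,2) = 2 (sole candidate).
(2,3) = 9 (sole candidate).
(3,4) = 7 (sole candidate).
(4,1) = 1 (sole candidate).
(4,2) = 3 (sole candidate).
(4,3) = 6 (sole candidate).
(4,4) = 8 (sole candidate).
(4,9) = 9 (sole candidate).
(5,3) = 4: row 5 has {1,2,3,6,7,8,9}; col 3 has {5,6,8,9}; box has {1,3,6,7,8,9} → only 4 remains.
(6,1) = 2 (sole candidate).
(7,4) = 4 (sole candidate).
(7,9) = 7 (sole candidate).
(8,1) = 9 (sole candidate).
(8,3) = 1 (sole candidate).
(8,4) = 6 (sole candidate).
(9,3) = 7 (sole candidate).
(1,2) = 4 (sole candidate).
(1,3) = 3 (sole candidate).
(1,4) = 2 (sole candidate).
(3,1) = 8 (sole candidate).
(5,1) = 5: row 5 has {1,2,3,4,6,7,8,9}; col 1 has {1,2,3,6,8,9}; box has {1,2,3,4,6,7,8,9} → only 5 remains.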